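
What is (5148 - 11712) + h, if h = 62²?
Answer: -2720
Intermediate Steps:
h = 3844
(5148 - 11712) + h = (5148 - 11712) + 3844 = -6564 + 3844 = -2720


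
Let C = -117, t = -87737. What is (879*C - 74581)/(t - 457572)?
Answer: 177424/545309 ≈ 0.32536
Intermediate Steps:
(879*C - 74581)/(t - 457572) = (879*(-117) - 74581)/(-87737 - 457572) = (-102843 - 74581)/(-545309) = -177424*(-1/545309) = 177424/545309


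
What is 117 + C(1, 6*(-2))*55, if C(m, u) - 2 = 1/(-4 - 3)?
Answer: 1534/7 ≈ 219.14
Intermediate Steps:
C(m, u) = 13/7 (C(m, u) = 2 + 1/(-4 - 3) = 2 + 1/(-7) = 2 - ⅐ = 13/7)
117 + C(1, 6*(-2))*55 = 117 + (13/7)*55 = 117 + 715/7 = 1534/7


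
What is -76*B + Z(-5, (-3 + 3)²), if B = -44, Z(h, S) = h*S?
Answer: 3344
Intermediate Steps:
Z(h, S) = S*h
-76*B + Z(-5, (-3 + 3)²) = -76*(-44) + (-3 + 3)²*(-5) = 3344 + 0²*(-5) = 3344 + 0*(-5) = 3344 + 0 = 3344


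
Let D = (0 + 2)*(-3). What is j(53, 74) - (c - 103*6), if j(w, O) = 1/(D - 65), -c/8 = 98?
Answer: 99541/71 ≈ 1402.0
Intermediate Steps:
c = -784 (c = -8*98 = -784)
D = -6 (D = 2*(-3) = -6)
j(w, O) = -1/71 (j(w, O) = 1/(-6 - 65) = 1/(-71) = -1/71)
j(53, 74) - (c - 103*6) = -1/71 - (-784 - 103*6) = -1/71 - (-784 - 618) = -1/71 - 1*(-1402) = -1/71 + 1402 = 99541/71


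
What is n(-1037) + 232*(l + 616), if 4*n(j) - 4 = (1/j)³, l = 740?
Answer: 1403283166120915/4460630612 ≈ 3.1459e+5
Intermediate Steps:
n(j) = 1 + 1/(4*j³) (n(j) = 1 + (1/j)³/4 = 1 + 1/(4*j³))
n(-1037) + 232*(l + 616) = (1 + (¼)/(-1037)³) + 232*(740 + 616) = (1 + (¼)*(-1/1115157653)) + 232*1356 = (1 - 1/4460630612) + 314592 = 4460630611/4460630612 + 314592 = 1403283166120915/4460630612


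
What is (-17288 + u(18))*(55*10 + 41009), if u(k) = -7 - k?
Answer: -719510967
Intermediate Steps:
(-17288 + u(18))*(55*10 + 41009) = (-17288 + (-7 - 1*18))*(55*10 + 41009) = (-17288 + (-7 - 18))*(550 + 41009) = (-17288 - 25)*41559 = -17313*41559 = -719510967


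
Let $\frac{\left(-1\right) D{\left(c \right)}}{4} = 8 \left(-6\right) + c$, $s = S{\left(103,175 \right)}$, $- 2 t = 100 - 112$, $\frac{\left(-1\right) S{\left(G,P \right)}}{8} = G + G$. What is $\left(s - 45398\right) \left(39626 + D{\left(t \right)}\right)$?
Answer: $-1872148524$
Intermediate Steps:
$S{\left(G,P \right)} = - 16 G$ ($S{\left(G,P \right)} = - 8 \left(G + G\right) = - 8 \cdot 2 G = - 16 G$)
$t = 6$ ($t = - \frac{100 - 112}{2} = \left(- \frac{1}{2}\right) \left(-12\right) = 6$)
$s = -1648$ ($s = \left(-16\right) 103 = -1648$)
$D{\left(c \right)} = 192 - 4 c$ ($D{\left(c \right)} = - 4 \left(8 \left(-6\right) + c\right) = - 4 \left(-48 + c\right) = 192 - 4 c$)
$\left(s - 45398\right) \left(39626 + D{\left(t \right)}\right) = \left(-1648 - 45398\right) \left(39626 + \left(192 - 24\right)\right) = - 47046 \left(39626 + \left(192 - 24\right)\right) = - 47046 \left(39626 + 168\right) = \left(-47046\right) 39794 = -1872148524$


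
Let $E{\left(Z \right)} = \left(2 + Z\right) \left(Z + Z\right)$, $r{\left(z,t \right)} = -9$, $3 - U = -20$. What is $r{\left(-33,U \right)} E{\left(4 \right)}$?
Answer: $-432$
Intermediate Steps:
$U = 23$ ($U = 3 - -20 = 3 + 20 = 23$)
$E{\left(Z \right)} = 2 Z \left(2 + Z\right)$ ($E{\left(Z \right)} = \left(2 + Z\right) 2 Z = 2 Z \left(2 + Z\right)$)
$r{\left(-33,U \right)} E{\left(4 \right)} = - 9 \cdot 2 \cdot 4 \left(2 + 4\right) = - 9 \cdot 2 \cdot 4 \cdot 6 = \left(-9\right) 48 = -432$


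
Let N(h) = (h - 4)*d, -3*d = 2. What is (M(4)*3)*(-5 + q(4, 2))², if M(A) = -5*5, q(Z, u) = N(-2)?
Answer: -75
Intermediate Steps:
d = -⅔ (d = -⅓*2 = -⅔ ≈ -0.66667)
N(h) = 8/3 - 2*h/3 (N(h) = (h - 4)*(-⅔) = (-4 + h)*(-⅔) = 8/3 - 2*h/3)
q(Z, u) = 4 (q(Z, u) = 8/3 - ⅔*(-2) = 8/3 + 4/3 = 4)
M(A) = -25
(M(4)*3)*(-5 + q(4, 2))² = (-25*3)*(-5 + 4)² = -75*(-1)² = -75*1 = -75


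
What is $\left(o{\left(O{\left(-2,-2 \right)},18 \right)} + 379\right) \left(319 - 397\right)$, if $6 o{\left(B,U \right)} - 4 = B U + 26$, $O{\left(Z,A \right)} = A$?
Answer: $-29484$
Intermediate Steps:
$o{\left(B,U \right)} = 5 + \frac{B U}{6}$ ($o{\left(B,U \right)} = \frac{2}{3} + \frac{B U + 26}{6} = \frac{2}{3} + \frac{26 + B U}{6} = \frac{2}{3} + \left(\frac{13}{3} + \frac{B U}{6}\right) = 5 + \frac{B U}{6}$)
$\left(o{\left(O{\left(-2,-2 \right)},18 \right)} + 379\right) \left(319 - 397\right) = \left(\left(5 + \frac{1}{6} \left(-2\right) 18\right) + 379\right) \left(319 - 397\right) = \left(\left(5 - 6\right) + 379\right) \left(-78\right) = \left(-1 + 379\right) \left(-78\right) = 378 \left(-78\right) = -29484$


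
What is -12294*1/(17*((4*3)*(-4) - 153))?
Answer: 4098/1139 ≈ 3.5979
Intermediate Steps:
-12294*1/(17*((4*3)*(-4) - 153)) = -12294*1/(17*(12*(-4) - 153)) = -12294*1/(17*(-48 - 153)) = -12294/(17*(-201)) = -12294/(-3417) = -12294*(-1/3417) = 4098/1139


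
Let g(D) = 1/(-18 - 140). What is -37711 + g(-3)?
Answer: -5958339/158 ≈ -37711.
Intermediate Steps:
g(D) = -1/158 (g(D) = 1/(-158) = -1/158)
-37711 + g(-3) = -37711 - 1/158 = -5958339/158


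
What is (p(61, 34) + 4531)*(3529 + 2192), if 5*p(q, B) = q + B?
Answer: 26030550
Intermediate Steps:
p(q, B) = B/5 + q/5 (p(q, B) = (q + B)/5 = (B + q)/5 = B/5 + q/5)
(p(61, 34) + 4531)*(3529 + 2192) = (((1/5)*34 + (1/5)*61) + 4531)*(3529 + 2192) = ((34/5 + 61/5) + 4531)*5721 = (19 + 4531)*5721 = 4550*5721 = 26030550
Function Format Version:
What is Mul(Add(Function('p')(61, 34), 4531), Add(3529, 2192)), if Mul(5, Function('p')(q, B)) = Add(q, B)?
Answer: 26030550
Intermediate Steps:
Function('p')(q, B) = Add(Mul(Rational(1, 5), B), Mul(Rational(1, 5), q)) (Function('p')(q, B) = Mul(Rational(1, 5), Add(q, B)) = Mul(Rational(1, 5), Add(B, q)) = Add(Mul(Rational(1, 5), B), Mul(Rational(1, 5), q)))
Mul(Add(Function('p')(61, 34), 4531), Add(3529, 2192)) = Mul(Add(Add(Mul(Rational(1, 5), 34), Mul(Rational(1, 5), 61)), 4531), Add(3529, 2192)) = Mul(Add(Add(Rational(34, 5), Rational(61, 5)), 4531), 5721) = Mul(Add(19, 4531), 5721) = Mul(4550, 5721) = 26030550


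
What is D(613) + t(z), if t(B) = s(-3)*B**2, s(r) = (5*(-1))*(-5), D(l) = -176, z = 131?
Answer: 428849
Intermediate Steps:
s(r) = 25 (s(r) = -5*(-5) = 25)
t(B) = 25*B**2
D(613) + t(z) = -176 + 25*131**2 = -176 + 25*17161 = -176 + 429025 = 428849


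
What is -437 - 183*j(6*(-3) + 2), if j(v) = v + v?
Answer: 5419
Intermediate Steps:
j(v) = 2*v
-437 - 183*j(6*(-3) + 2) = -437 - 366*(6*(-3) + 2) = -437 - 366*(-18 + 2) = -437 - 366*(-16) = -437 - 183*(-32) = -437 + 5856 = 5419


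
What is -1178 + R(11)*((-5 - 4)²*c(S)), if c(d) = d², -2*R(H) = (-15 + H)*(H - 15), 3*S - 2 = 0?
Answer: -1466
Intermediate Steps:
S = ⅔ (S = ⅔ + (⅓)*0 = ⅔ + 0 = ⅔ ≈ 0.66667)
R(H) = -(-15 + H)²/2 (R(H) = -(-15 + H)*(H - 15)/2 = -(-15 + H)*(-15 + H)/2 = -(-15 + H)²/2)
-1178 + R(11)*((-5 - 4)²*c(S)) = -1178 + (-(-15 + 11)²/2)*((-5 - 4)²*(⅔)²) = -1178 + (-½*(-4)²)*((-9)²*(4/9)) = -1178 + (-½*16)*(81*(4/9)) = -1178 - 8*36 = -1178 - 288 = -1466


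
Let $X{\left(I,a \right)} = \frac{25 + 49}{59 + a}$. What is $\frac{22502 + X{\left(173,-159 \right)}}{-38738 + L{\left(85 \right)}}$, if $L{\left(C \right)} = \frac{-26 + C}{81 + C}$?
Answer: $- \frac{31126743}{53587075} \approx -0.58086$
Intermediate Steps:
$X{\left(I,a \right)} = \frac{74}{59 + a}$
$L{\left(C \right)} = \frac{-26 + C}{81 + C}$
$\frac{22502 + X{\left(173,-159 \right)}}{-38738 + L{\left(85 \right)}} = \frac{22502 + \frac{74}{59 - 159}}{-38738 + \frac{-26 + 85}{81 + 85}} = \frac{22502 + \frac{74}{-100}}{-38738 + \frac{1}{166} \cdot 59} = \frac{22502 + 74 \left(- \frac{1}{100}\right)}{-38738 + \frac{1}{166} \cdot 59} = \frac{22502 - \frac{37}{50}}{-38738 + \frac{59}{166}} = \frac{1125063}{50 \left(- \frac{6430449}{166}\right)} = \frac{1125063}{50} \left(- \frac{166}{6430449}\right) = - \frac{31126743}{53587075}$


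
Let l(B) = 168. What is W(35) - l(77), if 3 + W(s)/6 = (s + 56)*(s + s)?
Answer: 38034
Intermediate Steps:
W(s) = -18 + 12*s*(56 + s) (W(s) = -18 + 6*((s + 56)*(s + s)) = -18 + 6*((56 + s)*(2*s)) = -18 + 6*(2*s*(56 + s)) = -18 + 12*s*(56 + s))
W(35) - l(77) = (-18 + 12*35² + 672*35) - 1*168 = (-18 + 12*1225 + 23520) - 168 = (-18 + 14700 + 23520) - 168 = 38202 - 168 = 38034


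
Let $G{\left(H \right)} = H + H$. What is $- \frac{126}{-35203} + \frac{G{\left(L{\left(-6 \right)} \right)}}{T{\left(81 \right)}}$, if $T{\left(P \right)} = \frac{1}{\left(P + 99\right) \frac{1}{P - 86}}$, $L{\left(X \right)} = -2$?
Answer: $\frac{724194}{5029} \approx 144.0$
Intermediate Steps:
$G{\left(H \right)} = 2 H$
$T{\left(P \right)} = \frac{-86 + P}{99 + P}$ ($T{\left(P \right)} = \frac{1}{\left(99 + P\right) \frac{1}{-86 + P}} = \frac{1}{\frac{1}{-86 + P} \left(99 + P\right)} = \frac{-86 + P}{99 + P}$)
$- \frac{126}{-35203} + \frac{G{\left(L{\left(-6 \right)} \right)}}{T{\left(81 \right)}} = - \frac{126}{-35203} + \frac{2 \left(-2\right)}{\frac{1}{99 + 81} \left(-86 + 81\right)} = \left(-126\right) \left(- \frac{1}{35203}\right) - \frac{4}{\frac{1}{180} \left(-5\right)} = \frac{18}{5029} - \frac{4}{\frac{1}{180} \left(-5\right)} = \frac{18}{5029} - \frac{4}{- \frac{1}{36}} = \frac{18}{5029} - -144 = \frac{18}{5029} + 144 = \frac{724194}{5029}$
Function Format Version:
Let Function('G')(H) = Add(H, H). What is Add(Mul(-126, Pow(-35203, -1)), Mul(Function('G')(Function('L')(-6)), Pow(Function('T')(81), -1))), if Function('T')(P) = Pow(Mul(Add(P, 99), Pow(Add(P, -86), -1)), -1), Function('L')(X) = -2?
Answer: Rational(724194, 5029) ≈ 144.00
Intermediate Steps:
Function('G')(H) = Mul(2, H)
Function('T')(P) = Mul(Pow(Add(99, P), -1), Add(-86, P)) (Function('T')(P) = Pow(Mul(Add(99, P), Pow(Add(-86, P), -1)), -1) = Pow(Mul(Pow(Add(-86, P), -1), Add(99, P)), -1) = Mul(Pow(Add(99, P), -1), Add(-86, P)))
Add(Mul(-126, Pow(-35203, -1)), Mul(Function('G')(Function('L')(-6)), Pow(Function('T')(81), -1))) = Add(Mul(-126, Pow(-35203, -1)), Mul(Mul(2, -2), Pow(Mul(Pow(Add(99, 81), -1), Add(-86, 81)), -1))) = Add(Mul(-126, Rational(-1, 35203)), Mul(-4, Pow(Mul(Pow(180, -1), -5), -1))) = Add(Rational(18, 5029), Mul(-4, Pow(Mul(Rational(1, 180), -5), -1))) = Add(Rational(18, 5029), Mul(-4, Pow(Rational(-1, 36), -1))) = Add(Rational(18, 5029), Mul(-4, -36)) = Add(Rational(18, 5029), 144) = Rational(724194, 5029)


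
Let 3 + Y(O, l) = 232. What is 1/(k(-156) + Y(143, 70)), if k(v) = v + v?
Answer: -1/83 ≈ -0.012048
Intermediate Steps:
Y(O, l) = 229 (Y(O, l) = -3 + 232 = 229)
k(v) = 2*v
1/(k(-156) + Y(143, 70)) = 1/(2*(-156) + 229) = 1/(-312 + 229) = 1/(-83) = -1/83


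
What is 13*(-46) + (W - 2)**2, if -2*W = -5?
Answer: -2391/4 ≈ -597.75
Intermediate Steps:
W = 5/2 (W = -1/2*(-5) = 5/2 ≈ 2.5000)
13*(-46) + (W - 2)**2 = 13*(-46) + (5/2 - 2)**2 = -598 + (1/2)**2 = -598 + 1/4 = -2391/4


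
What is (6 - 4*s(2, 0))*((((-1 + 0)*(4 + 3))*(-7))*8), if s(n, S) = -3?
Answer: 7056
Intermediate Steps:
(6 - 4*s(2, 0))*((((-1 + 0)*(4 + 3))*(-7))*8) = (6 - 4*(-3))*((((-1 + 0)*(4 + 3))*(-7))*8) = (6 + 12)*((-1*7*(-7))*8) = 18*(-7*(-7)*8) = 18*(49*8) = 18*392 = 7056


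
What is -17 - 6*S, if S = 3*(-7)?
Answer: 109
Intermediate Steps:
S = -21
-17 - 6*S = -17 - 6*(-21) = -17 + 126 = 109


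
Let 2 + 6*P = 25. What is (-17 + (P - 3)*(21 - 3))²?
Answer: 4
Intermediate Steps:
P = 23/6 (P = -⅓ + (⅙)*25 = -⅓ + 25/6 = 23/6 ≈ 3.8333)
(-17 + (P - 3)*(21 - 3))² = (-17 + (23/6 - 3)*(21 - 3))² = (-17 + (⅚)*18)² = (-17 + 15)² = (-2)² = 4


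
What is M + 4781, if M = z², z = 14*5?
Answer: 9681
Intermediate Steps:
z = 70
M = 4900 (M = 70² = 4900)
M + 4781 = 4900 + 4781 = 9681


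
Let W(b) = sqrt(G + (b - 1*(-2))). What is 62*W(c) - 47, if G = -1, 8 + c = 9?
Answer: -47 + 62*sqrt(2) ≈ 40.681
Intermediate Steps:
c = 1 (c = -8 + 9 = 1)
W(b) = sqrt(1 + b) (W(b) = sqrt(-1 + (b - 1*(-2))) = sqrt(-1 + (b + 2)) = sqrt(-1 + (2 + b)) = sqrt(1 + b))
62*W(c) - 47 = 62*sqrt(1 + 1) - 47 = 62*sqrt(2) - 47 = -47 + 62*sqrt(2)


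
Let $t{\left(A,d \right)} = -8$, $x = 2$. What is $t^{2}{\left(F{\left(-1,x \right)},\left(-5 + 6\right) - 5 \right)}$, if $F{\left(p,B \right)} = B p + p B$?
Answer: $64$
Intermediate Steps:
$F{\left(p,B \right)} = 2 B p$ ($F{\left(p,B \right)} = B p + B p = 2 B p$)
$t^{2}{\left(F{\left(-1,x \right)},\left(-5 + 6\right) - 5 \right)} = \left(-8\right)^{2} = 64$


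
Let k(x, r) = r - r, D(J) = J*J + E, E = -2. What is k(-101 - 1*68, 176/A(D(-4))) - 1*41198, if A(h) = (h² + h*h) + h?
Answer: -41198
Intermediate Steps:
D(J) = -2 + J² (D(J) = J*J - 2 = J² - 2 = -2 + J²)
A(h) = h + 2*h² (A(h) = (h² + h²) + h = 2*h² + h = h + 2*h²)
k(x, r) = 0
k(-101 - 1*68, 176/A(D(-4))) - 1*41198 = 0 - 1*41198 = 0 - 41198 = -41198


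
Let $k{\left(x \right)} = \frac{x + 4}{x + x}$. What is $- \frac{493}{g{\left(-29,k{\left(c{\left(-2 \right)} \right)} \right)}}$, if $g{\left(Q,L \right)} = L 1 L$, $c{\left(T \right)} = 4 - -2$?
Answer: $- \frac{17748}{25} \approx -709.92$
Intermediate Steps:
$c{\left(T \right)} = 6$ ($c{\left(T \right)} = 4 + 2 = 6$)
$k{\left(x \right)} = \frac{4 + x}{2 x}$
$g{\left(Q,L \right)} = L^{2}$ ($g{\left(Q,L \right)} = L L = L^{2}$)
$- \frac{493}{g{\left(-29,k{\left(c{\left(-2 \right)} \right)} \right)}} = - \frac{493}{\left(\frac{4 + 6}{2 \cdot 6}\right)^{2}} = - \frac{493}{\left(\frac{1}{2} \cdot \frac{1}{6} \cdot 10\right)^{2}} = - \frac{493}{\left(\frac{5}{6}\right)^{2}} = - \frac{493}{\frac{25}{36}} = \left(-493\right) \frac{36}{25} = - \frac{17748}{25}$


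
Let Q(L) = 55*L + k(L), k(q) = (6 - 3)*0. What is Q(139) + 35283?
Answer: 42928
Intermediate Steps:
k(q) = 0 (k(q) = 3*0 = 0)
Q(L) = 55*L (Q(L) = 55*L + 0 = 55*L)
Q(139) + 35283 = 55*139 + 35283 = 7645 + 35283 = 42928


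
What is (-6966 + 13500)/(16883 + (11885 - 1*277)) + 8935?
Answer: 84857873/9497 ≈ 8935.2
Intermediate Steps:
(-6966 + 13500)/(16883 + (11885 - 1*277)) + 8935 = 6534/(16883 + (11885 - 277)) + 8935 = 6534/(16883 + 11608) + 8935 = 6534/28491 + 8935 = 6534*(1/28491) + 8935 = 2178/9497 + 8935 = 84857873/9497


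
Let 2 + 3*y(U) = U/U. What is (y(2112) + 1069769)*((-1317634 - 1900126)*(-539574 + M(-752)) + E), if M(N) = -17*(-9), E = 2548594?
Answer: 5570488271901645524/3 ≈ 1.8568e+18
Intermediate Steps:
M(N) = 153
y(U) = -⅓ (y(U) = -⅔ + (U/U)/3 = -⅔ + (⅓)*1 = -⅔ + ⅓ = -⅓)
(y(2112) + 1069769)*((-1317634 - 1900126)*(-539574 + M(-752)) + E) = (-⅓ + 1069769)*((-1317634 - 1900126)*(-539574 + 153) + 2548594) = 3209306*(-3217760*(-539421) + 2548594)/3 = 3209306*(1735727316960 + 2548594)/3 = (3209306/3)*1735729865554 = 5570488271901645524/3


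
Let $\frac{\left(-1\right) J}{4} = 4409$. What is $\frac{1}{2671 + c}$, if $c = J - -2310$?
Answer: $- \frac{1}{12655} \approx -7.902 \cdot 10^{-5}$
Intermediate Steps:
$J = -17636$ ($J = \left(-4\right) 4409 = -17636$)
$c = -15326$ ($c = -17636 - -2310 = -17636 + 2310 = -15326$)
$\frac{1}{2671 + c} = \frac{1}{2671 - 15326} = \frac{1}{-12655} = - \frac{1}{12655}$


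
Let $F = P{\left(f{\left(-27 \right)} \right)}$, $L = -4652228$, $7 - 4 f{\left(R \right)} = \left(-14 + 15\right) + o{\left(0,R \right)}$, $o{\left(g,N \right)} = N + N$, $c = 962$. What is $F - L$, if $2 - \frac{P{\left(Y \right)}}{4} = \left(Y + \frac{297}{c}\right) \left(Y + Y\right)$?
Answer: $\frac{2236841896}{481} \approx 4.6504 \cdot 10^{6}$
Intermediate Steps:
$o{\left(g,N \right)} = 2 N$
$f{\left(R \right)} = \frac{3}{2} - \frac{R}{2}$ ($f{\left(R \right)} = \frac{7}{4} - \frac{\left(-14 + 15\right) + 2 R}{4} = \frac{7}{4} - \frac{1 + 2 R}{4} = \frac{7}{4} - \left(\frac{1}{4} + \frac{R}{2}\right) = \frac{3}{2} - \frac{R}{2}$)
$P{\left(Y \right)} = 8 - 8 Y \left(\frac{297}{962} + Y\right)$ ($P{\left(Y \right)} = 8 - 4 \left(Y + \frac{297}{962}\right) \left(Y + Y\right) = 8 - 4 \left(Y + 297 \cdot \frac{1}{962}\right) 2 Y = 8 - 4 \left(Y + \frac{297}{962}\right) 2 Y = 8 - 4 \left(\frac{297}{962} + Y\right) 2 Y = 8 - 4 \cdot 2 Y \left(\frac{297}{962} + Y\right) = 8 - 8 Y \left(\frac{297}{962} + Y\right)$)
$F = - \frac{879772}{481}$ ($F = 8 - 8 \left(\frac{3}{2} - - \frac{27}{2}\right)^{2} - \frac{1188 \left(\frac{3}{2} - - \frac{27}{2}\right)}{481} = 8 - 8 \left(\frac{3}{2} + \frac{27}{2}\right)^{2} - \frac{1188 \left(\frac{3}{2} + \frac{27}{2}\right)}{481} = 8 - 8 \cdot 15^{2} - \frac{17820}{481} = 8 - 1800 - \frac{17820}{481} = - \frac{879772}{481} \approx -1829.0$)
$F - L = - \frac{879772}{481} - -4652228 = - \frac{879772}{481} + 4652228 = \frac{2236841896}{481}$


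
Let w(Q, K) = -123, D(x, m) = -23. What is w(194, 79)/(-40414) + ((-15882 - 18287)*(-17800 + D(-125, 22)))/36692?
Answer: 12305945772567/741435244 ≈ 16597.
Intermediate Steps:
w(194, 79)/(-40414) + ((-15882 - 18287)*(-17800 + D(-125, 22)))/36692 = -123/(-40414) + ((-15882 - 18287)*(-17800 - 23))/36692 = -123*(-1/40414) - 34169*(-17823)*(1/36692) = 123/40414 + 608994087*(1/36692) = 123/40414 + 608994087/36692 = 12305945772567/741435244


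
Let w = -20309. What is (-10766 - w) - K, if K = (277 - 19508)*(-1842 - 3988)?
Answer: -112107187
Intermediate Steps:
K = 112116730 (K = -19231*(-5830) = 112116730)
(-10766 - w) - K = (-10766 - 1*(-20309)) - 1*112116730 = (-10766 + 20309) - 112116730 = 9543 - 112116730 = -112107187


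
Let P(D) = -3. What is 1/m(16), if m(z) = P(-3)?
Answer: -1/3 ≈ -0.33333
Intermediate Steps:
m(z) = -3
1/m(16) = 1/(-3) = -1/3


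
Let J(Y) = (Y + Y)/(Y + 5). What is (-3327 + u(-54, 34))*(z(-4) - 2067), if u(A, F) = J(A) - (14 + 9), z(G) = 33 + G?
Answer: 334317596/49 ≈ 6.8228e+6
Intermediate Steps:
J(Y) = 2*Y/(5 + Y) (J(Y) = (2*Y)/(5 + Y) = 2*Y/(5 + Y))
u(A, F) = -23 + 2*A/(5 + A) (u(A, F) = 2*A/(5 + A) - (14 + 9) = 2*A/(5 + A) - 1*23 = 2*A/(5 + A) - 23 = -23 + 2*A/(5 + A))
(-3327 + u(-54, 34))*(z(-4) - 2067) = (-3327 + (-115 - 21*(-54))/(5 - 54))*((33 - 4) - 2067) = (-3327 + (-115 + 1134)/(-49))*(29 - 2067) = (-3327 - 1/49*1019)*(-2038) = (-3327 - 1019/49)*(-2038) = -164042/49*(-2038) = 334317596/49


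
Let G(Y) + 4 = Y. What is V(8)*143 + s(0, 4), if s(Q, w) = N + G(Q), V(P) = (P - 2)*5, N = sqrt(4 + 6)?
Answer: 4286 + sqrt(10) ≈ 4289.2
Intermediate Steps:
G(Y) = -4 + Y
N = sqrt(10) ≈ 3.1623
V(P) = -10 + 5*P (V(P) = (-2 + P)*5 = -10 + 5*P)
s(Q, w) = -4 + Q + sqrt(10) (s(Q, w) = sqrt(10) + (-4 + Q) = -4 + Q + sqrt(10))
V(8)*143 + s(0, 4) = (-10 + 5*8)*143 + (-4 + 0 + sqrt(10)) = (-10 + 40)*143 + (-4 + sqrt(10)) = 30*143 + (-4 + sqrt(10)) = 4290 + (-4 + sqrt(10)) = 4286 + sqrt(10)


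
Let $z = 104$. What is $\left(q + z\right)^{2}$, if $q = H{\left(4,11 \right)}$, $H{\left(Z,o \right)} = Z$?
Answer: $11664$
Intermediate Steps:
$q = 4$
$\left(q + z\right)^{2} = \left(4 + 104\right)^{2} = 108^{2} = 11664$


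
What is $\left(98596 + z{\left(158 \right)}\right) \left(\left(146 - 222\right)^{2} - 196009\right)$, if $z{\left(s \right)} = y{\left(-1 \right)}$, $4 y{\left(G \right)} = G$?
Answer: $- \frac{75024661239}{4} \approx -1.8756 \cdot 10^{10}$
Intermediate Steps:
$y{\left(G \right)} = \frac{G}{4}$
$z{\left(s \right)} = - \frac{1}{4}$ ($z{\left(s \right)} = \frac{1}{4} \left(-1\right) = - \frac{1}{4}$)
$\left(98596 + z{\left(158 \right)}\right) \left(\left(146 - 222\right)^{2} - 196009\right) = \left(98596 - \frac{1}{4}\right) \left(\left(146 - 222\right)^{2} - 196009\right) = \frac{394383 \left(\left(-76\right)^{2} - 196009\right)}{4} = \frac{394383 \left(5776 - 196009\right)}{4} = \frac{394383}{4} \left(-190233\right) = - \frac{75024661239}{4}$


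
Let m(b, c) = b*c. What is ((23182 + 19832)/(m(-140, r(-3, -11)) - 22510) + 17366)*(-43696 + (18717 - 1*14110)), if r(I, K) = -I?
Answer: -7781825728787/11465 ≈ -6.7875e+8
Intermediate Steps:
((23182 + 19832)/(m(-140, r(-3, -11)) - 22510) + 17366)*(-43696 + (18717 - 1*14110)) = ((23182 + 19832)/(-(-140)*(-3) - 22510) + 17366)*(-43696 + (18717 - 1*14110)) = (43014/(-140*3 - 22510) + 17366)*(-43696 + (18717 - 14110)) = (43014/(-420 - 22510) + 17366)*(-43696 + 4607) = (43014/(-22930) + 17366)*(-39089) = (43014*(-1/22930) + 17366)*(-39089) = (-21507/11465 + 17366)*(-39089) = (199079683/11465)*(-39089) = -7781825728787/11465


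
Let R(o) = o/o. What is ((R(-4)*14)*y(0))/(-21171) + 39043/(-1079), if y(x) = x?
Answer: -39043/1079 ≈ -36.184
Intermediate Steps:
R(o) = 1
((R(-4)*14)*y(0))/(-21171) + 39043/(-1079) = ((1*14)*0)/(-21171) + 39043/(-1079) = (14*0)*(-1/21171) + 39043*(-1/1079) = 0*(-1/21171) - 39043/1079 = 0 - 39043/1079 = -39043/1079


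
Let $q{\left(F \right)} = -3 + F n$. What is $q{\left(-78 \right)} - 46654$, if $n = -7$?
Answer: $-46111$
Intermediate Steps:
$q{\left(F \right)} = -3 - 7 F$ ($q{\left(F \right)} = -3 + F \left(-7\right) = -3 - 7 F$)
$q{\left(-78 \right)} - 46654 = \left(-3 - -546\right) - 46654 = \left(-3 + 546\right) - 46654 = 543 - 46654 = -46111$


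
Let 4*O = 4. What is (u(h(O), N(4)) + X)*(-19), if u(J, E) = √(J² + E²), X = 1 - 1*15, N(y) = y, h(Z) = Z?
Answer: 266 - 19*√17 ≈ 187.66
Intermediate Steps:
O = 1 (O = (¼)*4 = 1)
X = -14 (X = 1 - 15 = -14)
u(J, E) = √(E² + J²)
(u(h(O), N(4)) + X)*(-19) = (√(4² + 1²) - 14)*(-19) = (√(16 + 1) - 14)*(-19) = (√17 - 14)*(-19) = (-14 + √17)*(-19) = 266 - 19*√17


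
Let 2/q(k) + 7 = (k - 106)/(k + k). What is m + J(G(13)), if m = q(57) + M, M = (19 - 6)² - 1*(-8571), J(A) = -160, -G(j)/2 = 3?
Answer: 7267032/847 ≈ 8579.7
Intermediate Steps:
G(j) = -6 (G(j) = -2*3 = -6)
q(k) = 2/(-7 + (-106 + k)/(2*k)) (q(k) = 2/(-7 + (k - 106)/(k + k)) = 2/(-7 + (-106 + k)/((2*k))) = 2/(-7 + (-106 + k)*(1/(2*k))) = 2/(-7 + (-106 + k)/(2*k)))
M = 8740 (M = 13² + 8571 = 169 + 8571 = 8740)
m = 7402552/847 (m = -4*57/(106 + 13*57) + 8740 = -4*57/(106 + 741) + 8740 = -4*57/847 + 8740 = -4*57*1/847 + 8740 = -228/847 + 8740 = 7402552/847 ≈ 8739.7)
m + J(G(13)) = 7402552/847 - 160 = 7267032/847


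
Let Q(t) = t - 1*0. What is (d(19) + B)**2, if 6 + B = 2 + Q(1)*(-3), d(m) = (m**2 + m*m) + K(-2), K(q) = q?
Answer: 508369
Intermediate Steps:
Q(t) = t (Q(t) = t + 0 = t)
d(m) = -2 + 2*m**2 (d(m) = (m**2 + m*m) - 2 = (m**2 + m**2) - 2 = 2*m**2 - 2 = -2 + 2*m**2)
B = -7 (B = -6 + (2 + 1*(-3)) = -6 + (2 - 3) = -6 - 1 = -7)
(d(19) + B)**2 = ((-2 + 2*19**2) - 7)**2 = ((-2 + 2*361) - 7)**2 = ((-2 + 722) - 7)**2 = (720 - 7)**2 = 713**2 = 508369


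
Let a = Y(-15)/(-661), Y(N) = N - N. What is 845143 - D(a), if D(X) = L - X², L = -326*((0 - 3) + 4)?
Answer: 845469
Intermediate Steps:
Y(N) = 0
a = 0 (a = 0/(-661) = 0*(-1/661) = 0)
L = -326 (L = -326*(-3 + 4) = -326*1 = -326)
D(X) = -326 - X²
845143 - D(a) = 845143 - (-326 - 1*0²) = 845143 - (-326 - 1*0) = 845143 - (-326 + 0) = 845143 - 1*(-326) = 845143 + 326 = 845469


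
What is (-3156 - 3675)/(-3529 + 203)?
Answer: 6831/3326 ≈ 2.0538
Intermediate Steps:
(-3156 - 3675)/(-3529 + 203) = -6831/(-3326) = -6831*(-1/3326) = 6831/3326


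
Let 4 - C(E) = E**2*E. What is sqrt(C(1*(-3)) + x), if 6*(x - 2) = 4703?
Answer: 13*sqrt(174)/6 ≈ 28.580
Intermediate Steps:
x = 4715/6 (x = 2 + (1/6)*4703 = 2 + 4703/6 = 4715/6 ≈ 785.83)
C(E) = 4 - E**3 (C(E) = 4 - E**2*E = 4 - E**3)
sqrt(C(1*(-3)) + x) = sqrt((4 - (1*(-3))**3) + 4715/6) = sqrt((4 - 1*(-3)**3) + 4715/6) = sqrt((4 - 1*(-27)) + 4715/6) = sqrt((4 + 27) + 4715/6) = sqrt(31 + 4715/6) = sqrt(4901/6) = 13*sqrt(174)/6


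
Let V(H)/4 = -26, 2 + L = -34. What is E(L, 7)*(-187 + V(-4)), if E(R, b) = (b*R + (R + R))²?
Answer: -30548016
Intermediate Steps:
L = -36 (L = -2 - 34 = -36)
V(H) = -104 (V(H) = 4*(-26) = -104)
E(R, b) = (2*R + R*b)² (E(R, b) = (R*b + 2*R)² = (2*R + R*b)²)
E(L, 7)*(-187 + V(-4)) = ((-36)²*(2 + 7)²)*(-187 - 104) = (1296*9²)*(-291) = (1296*81)*(-291) = 104976*(-291) = -30548016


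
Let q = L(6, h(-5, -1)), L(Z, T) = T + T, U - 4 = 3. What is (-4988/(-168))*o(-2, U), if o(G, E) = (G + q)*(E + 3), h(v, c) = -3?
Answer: -49880/21 ≈ -2375.2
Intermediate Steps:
U = 7 (U = 4 + 3 = 7)
L(Z, T) = 2*T
q = -6 (q = 2*(-3) = -6)
o(G, E) = (-6 + G)*(3 + E) (o(G, E) = (G - 6)*(E + 3) = (-6 + G)*(3 + E))
(-4988/(-168))*o(-2, U) = (-4988/(-168))*(-18 - 6*7 + 3*(-2) + 7*(-2)) = (-4988*(-1/168))*(-18 - 42 - 6 - 14) = (1247/42)*(-80) = -49880/21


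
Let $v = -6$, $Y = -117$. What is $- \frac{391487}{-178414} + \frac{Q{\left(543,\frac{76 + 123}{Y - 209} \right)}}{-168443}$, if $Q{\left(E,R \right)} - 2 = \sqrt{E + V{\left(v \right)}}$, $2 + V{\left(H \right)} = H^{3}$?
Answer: $\frac{65942887913}{30052589402} - \frac{5 \sqrt{13}}{168443} \approx 2.1941$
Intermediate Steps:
$V{\left(H \right)} = -2 + H^{3}$
$Q{\left(E,R \right)} = 2 + \sqrt{-218 + E}$ ($Q{\left(E,R \right)} = 2 + \sqrt{E + \left(-2 + \left(-6\right)^{3}\right)} = 2 + \sqrt{E - 218} = 2 + \sqrt{-218 + E}$)
$- \frac{391487}{-178414} + \frac{Q{\left(543,\frac{76 + 123}{Y - 209} \right)}}{-168443} = - \frac{391487}{-178414} + \frac{2 + \sqrt{-218 + 543}}{-168443} = \left(-391487\right) \left(- \frac{1}{178414}\right) + \left(2 + \sqrt{325}\right) \left(- \frac{1}{168443}\right) = \frac{391487}{178414} + \left(2 + 5 \sqrt{13}\right) \left(- \frac{1}{168443}\right) = \frac{391487}{178414} - \left(\frac{2}{168443} + \frac{5 \sqrt{13}}{168443}\right) = \frac{65942887913}{30052589402} - \frac{5 \sqrt{13}}{168443}$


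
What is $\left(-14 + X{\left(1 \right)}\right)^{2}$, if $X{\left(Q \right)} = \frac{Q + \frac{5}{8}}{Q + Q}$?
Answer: $\frac{44521}{256} \approx 173.91$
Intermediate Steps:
$X{\left(Q \right)} = \frac{\frac{5}{8} + Q}{2 Q}$ ($X{\left(Q \right)} = \frac{Q + 5 \cdot \frac{1}{8}}{2 Q} = \left(Q + \frac{5}{8}\right) \frac{1}{2 Q} = \left(\frac{5}{8} + Q\right) \frac{1}{2 Q} = \frac{\frac{5}{8} + Q}{2 Q}$)
$\left(-14 + X{\left(1 \right)}\right)^{2} = \left(-14 + \frac{5 + 8 \cdot 1}{16 \cdot 1}\right)^{2} = \left(-14 + \frac{1}{16} \cdot 1 \left(5 + 8\right)\right)^{2} = \left(-14 + \frac{1}{16} \cdot 1 \cdot 13\right)^{2} = \left(-14 + \frac{13}{16}\right)^{2} = \left(- \frac{211}{16}\right)^{2} = \frac{44521}{256}$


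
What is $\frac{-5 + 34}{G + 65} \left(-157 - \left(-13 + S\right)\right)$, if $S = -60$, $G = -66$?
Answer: $2436$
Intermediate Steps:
$\frac{-5 + 34}{G + 65} \left(-157 - \left(-13 + S\right)\right) = \frac{-5 + 34}{-66 + 65} \left(-157 + \left(13 - -60\right)\right) = \frac{29}{-1} \left(-157 + \left(13 + 60\right)\right) = 29 \left(-1\right) \left(-157 + 73\right) = \left(-29\right) \left(-84\right) = 2436$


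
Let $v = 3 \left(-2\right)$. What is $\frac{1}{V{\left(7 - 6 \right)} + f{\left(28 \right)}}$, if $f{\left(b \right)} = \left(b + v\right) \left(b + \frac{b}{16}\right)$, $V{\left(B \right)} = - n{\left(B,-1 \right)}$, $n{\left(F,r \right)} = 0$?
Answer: $\frac{2}{1309} \approx 0.0015279$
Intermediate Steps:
$V{\left(B \right)} = 0$ ($V{\left(B \right)} = \left(-1\right) 0 = 0$)
$v = -6$
$f{\left(b \right)} = \frac{17 b \left(-6 + b\right)}{16}$ ($f{\left(b \right)} = \left(b - 6\right) \left(b + \frac{b}{16}\right) = \left(-6 + b\right) \left(b + b \frac{1}{16}\right) = \left(-6 + b\right) \left(b + \frac{b}{16}\right) = \left(-6 + b\right) \frac{17 b}{16} = \frac{17 b \left(-6 + b\right)}{16}$)
$\frac{1}{V{\left(7 - 6 \right)} + f{\left(28 \right)}} = \frac{1}{0 + \frac{17}{16} \cdot 28 \left(-6 + 28\right)} = \frac{1}{0 + \frac{17}{16} \cdot 28 \cdot 22} = \frac{1}{0 + \frac{1309}{2}} = \frac{1}{\frac{1309}{2}} = \frac{2}{1309}$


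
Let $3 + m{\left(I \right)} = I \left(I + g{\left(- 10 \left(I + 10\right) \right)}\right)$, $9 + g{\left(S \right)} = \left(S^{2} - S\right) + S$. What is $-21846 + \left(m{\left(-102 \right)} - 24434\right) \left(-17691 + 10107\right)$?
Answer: $654847397514$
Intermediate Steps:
$g{\left(S \right)} = -9 + S^{2}$ ($g{\left(S \right)} = -9 + \left(\left(S^{2} - S\right) + S\right) = -9 + S^{2}$)
$m{\left(I \right)} = -3 + I \left(-9 + I + \left(-100 - 10 I\right)^{2}\right)$ ($m{\left(I \right)} = -3 + I \left(I + \left(-9 + \left(- 10 \left(I + 10\right)\right)^{2}\right)\right) = -3 + I \left(I + \left(-9 + \left(- 10 \left(10 + I\right)\right)^{2}\right)\right) = -3 + I \left(I + \left(-9 + \left(-100 - 10 I\right)^{2}\right)\right) = -3 + I \left(-9 + I + \left(-100 - 10 I\right)^{2}\right)$)
$-21846 + \left(m{\left(-102 \right)} - 24434\right) \left(-17691 + 10107\right) = -21846 + \left(\left(-3 + \left(-102\right)^{2} - 102 \left(-9 + 100 \left(10 - 102\right)^{2}\right)\right) - 24434\right) \left(-17691 + 10107\right) = -21846 + \left(\left(-3 + 10404 - 102 \left(-9 + 100 \left(-92\right)^{2}\right)\right) - 24434\right) \left(-7584\right) = -21846 + \left(\left(-3 + 10404 - 102 \left(-9 + 100 \cdot 8464\right)\right) - 24434\right) \left(-7584\right) = -21846 + \left(\left(-3 + 10404 - 102 \left(-9 + 846400\right)\right) - 24434\right) \left(-7584\right) = -21846 + \left(\left(-3 + 10404 - 86331882\right) - 24434\right) \left(-7584\right) = -21846 + \left(-86321481 - 24434\right) \left(-7584\right) = -21846 - -654847419360 = -21846 + 654847419360 = 654847397514$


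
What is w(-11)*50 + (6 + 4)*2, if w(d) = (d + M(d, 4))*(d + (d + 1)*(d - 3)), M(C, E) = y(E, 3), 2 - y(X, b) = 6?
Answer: -96730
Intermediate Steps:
y(X, b) = -4 (y(X, b) = 2 - 1*6 = 2 - 6 = -4)
M(C, E) = -4
w(d) = (-4 + d)*(d + (1 + d)*(-3 + d)) (w(d) = (d - 4)*(d + (d + 1)*(d - 3)) = (-4 + d)*(d + (1 + d)*(-3 + d)))
w(-11)*50 + (6 + 4)*2 = (12 - 11 + (-11)³ - 5*(-11)²)*50 + (6 + 4)*2 = (12 - 11 - 1331 - 5*121)*50 + 10*2 = (12 - 11 - 1331 - 605)*50 + 20 = -1935*50 + 20 = -96750 + 20 = -96730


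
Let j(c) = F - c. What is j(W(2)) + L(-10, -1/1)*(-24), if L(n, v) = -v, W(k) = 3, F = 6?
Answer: -21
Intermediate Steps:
j(c) = 6 - c
j(W(2)) + L(-10, -1/1)*(-24) = (6 - 1*3) - (-1)/1*(-24) = (6 - 3) - (-1)*(-24) = 3 - 1*(-1)*(-24) = 3 + 1*(-24) = 3 - 24 = -21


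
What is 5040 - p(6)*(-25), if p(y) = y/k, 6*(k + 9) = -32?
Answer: 216270/43 ≈ 5029.5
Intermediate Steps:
k = -43/3 (k = -9 + (1/6)*(-32) = -9 - 16/3 = -43/3 ≈ -14.333)
p(y) = -3*y/43 (p(y) = y/(-43/3) = y*(-3/43) = -3*y/43)
5040 - p(6)*(-25) = 5040 - (-3/43*6)*(-25) = 5040 - (-18)*(-25)/43 = 5040 - 1*450/43 = 5040 - 450/43 = 216270/43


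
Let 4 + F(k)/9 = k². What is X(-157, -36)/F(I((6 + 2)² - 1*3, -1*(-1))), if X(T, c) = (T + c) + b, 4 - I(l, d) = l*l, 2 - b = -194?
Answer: 1/41448255 ≈ 2.4126e-8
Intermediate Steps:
b = 196 (b = 2 - 1*(-194) = 2 + 194 = 196)
I(l, d) = 4 - l² (I(l, d) = 4 - l*l = 4 - l²)
X(T, c) = 196 + T + c (X(T, c) = (T + c) + 196 = 196 + T + c)
F(k) = -36 + 9*k²
X(-157, -36)/F(I((6 + 2)² - 1*3, -1*(-1))) = (196 - 157 - 36)/(-36 + 9*(4 - ((6 + 2)² - 1*3)²)²) = 3/(-36 + 9*(4 - (8² - 3)²)²) = 3/(-36 + 9*(4 - (64 - 3)²)²) = 3/(-36 + 9*(4 - 1*61²)²) = 3/(-36 + 9*(4 - 1*3721)²) = 3/(-36 + 9*(4 - 3721)²) = 3/(-36 + 9*(-3717)²) = 3/(-36 + 9*13816089) = 3/(-36 + 124344801) = 3/124344765 = 3*(1/124344765) = 1/41448255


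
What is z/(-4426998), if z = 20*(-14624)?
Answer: 146240/2213499 ≈ 0.066067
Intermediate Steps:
z = -292480
z/(-4426998) = -292480/(-4426998) = -292480*(-1/4426998) = 146240/2213499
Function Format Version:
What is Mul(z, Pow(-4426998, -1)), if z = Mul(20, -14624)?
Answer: Rational(146240, 2213499) ≈ 0.066067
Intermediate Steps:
z = -292480
Mul(z, Pow(-4426998, -1)) = Mul(-292480, Pow(-4426998, -1)) = Mul(-292480, Rational(-1, 4426998)) = Rational(146240, 2213499)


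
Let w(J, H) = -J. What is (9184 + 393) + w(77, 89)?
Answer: 9500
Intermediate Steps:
(9184 + 393) + w(77, 89) = (9184 + 393) - 1*77 = 9577 - 77 = 9500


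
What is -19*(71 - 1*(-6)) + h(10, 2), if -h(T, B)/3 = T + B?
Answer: -1499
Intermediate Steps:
h(T, B) = -3*B - 3*T (h(T, B) = -3*(T + B) = -3*(B + T) = -3*B - 3*T)
-19*(71 - 1*(-6)) + h(10, 2) = -19*(71 - 1*(-6)) + (-3*2 - 3*10) = -19*(71 + 6) + (-6 - 30) = -19*77 - 36 = -1463 - 36 = -1499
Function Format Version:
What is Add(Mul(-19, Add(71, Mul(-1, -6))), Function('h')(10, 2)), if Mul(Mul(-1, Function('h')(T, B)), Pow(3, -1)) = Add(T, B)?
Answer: -1499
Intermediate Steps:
Function('h')(T, B) = Add(Mul(-3, B), Mul(-3, T)) (Function('h')(T, B) = Mul(-3, Add(T, B)) = Mul(-3, Add(B, T)) = Add(Mul(-3, B), Mul(-3, T)))
Add(Mul(-19, Add(71, Mul(-1, -6))), Function('h')(10, 2)) = Add(Mul(-19, Add(71, Mul(-1, -6))), Add(Mul(-3, 2), Mul(-3, 10))) = Add(Mul(-19, Add(71, 6)), Add(-6, -30)) = Add(Mul(-19, 77), -36) = Add(-1463, -36) = -1499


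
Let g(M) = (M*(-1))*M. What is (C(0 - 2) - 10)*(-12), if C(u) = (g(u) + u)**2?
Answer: -312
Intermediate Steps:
g(M) = -M**2 (g(M) = (-M)*M = -M**2)
C(u) = (u - u**2)**2 (C(u) = (-u**2 + u)**2 = (u - u**2)**2)
(C(0 - 2) - 10)*(-12) = ((0 - 2)**2*(-1 + (0 - 2))**2 - 10)*(-12) = ((-2)**2*(-1 - 2)**2 - 10)*(-12) = (4*(-3)**2 - 10)*(-12) = (4*9 - 10)*(-12) = (36 - 10)*(-12) = 26*(-12) = -312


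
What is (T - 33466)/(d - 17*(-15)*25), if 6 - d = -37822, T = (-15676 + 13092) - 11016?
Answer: -47066/44203 ≈ -1.0648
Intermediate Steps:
T = -13600 (T = -2584 - 11016 = -13600)
d = 37828 (d = 6 - 1*(-37822) = 6 + 37822 = 37828)
(T - 33466)/(d - 17*(-15)*25) = (-13600 - 33466)/(37828 - 17*(-15)*25) = -47066/(37828 + 255*25) = -47066/(37828 + 6375) = -47066/44203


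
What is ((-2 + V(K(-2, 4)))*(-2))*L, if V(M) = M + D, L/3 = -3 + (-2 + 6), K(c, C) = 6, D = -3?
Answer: -6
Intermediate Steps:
L = 3 (L = 3*(-3 + (-2 + 6)) = 3*(-3 + 4) = 3*1 = 3)
V(M) = -3 + M (V(M) = M - 3 = -3 + M)
((-2 + V(K(-2, 4)))*(-2))*L = ((-2 + (-3 + 6))*(-2))*3 = ((-2 + 3)*(-2))*3 = (1*(-2))*3 = -2*3 = -6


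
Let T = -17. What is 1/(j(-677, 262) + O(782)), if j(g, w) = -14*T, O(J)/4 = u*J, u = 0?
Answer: 1/238 ≈ 0.0042017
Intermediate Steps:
O(J) = 0 (O(J) = 4*(0*J) = 4*0 = 0)
j(g, w) = 238 (j(g, w) = -14*(-17) = 238)
1/(j(-677, 262) + O(782)) = 1/(238 + 0) = 1/238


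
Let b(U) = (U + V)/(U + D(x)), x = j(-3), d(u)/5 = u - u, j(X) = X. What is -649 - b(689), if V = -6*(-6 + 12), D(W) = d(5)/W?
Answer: -447814/689 ≈ -649.95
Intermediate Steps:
d(u) = 0 (d(u) = 5*(u - u) = 5*0 = 0)
x = -3
D(W) = 0 (D(W) = 0/W = 0)
V = -36 (V = -6*6 = -36)
b(U) = (-36 + U)/U (b(U) = (U - 36)/(U + 0) = (-36 + U)/U)
-649 - b(689) = -649 - (-36 + 689)/689 = -649 - 653/689 = -447814/689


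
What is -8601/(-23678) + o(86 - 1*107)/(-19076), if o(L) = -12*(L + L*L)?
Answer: 70852449/112920382 ≈ 0.62745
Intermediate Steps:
o(L) = -12*L - 12*L² (o(L) = -12*(L + L²) = -12*L - 12*L²)
-8601/(-23678) + o(86 - 1*107)/(-19076) = -8601/(-23678) - 12*(86 - 1*107)*(1 + (86 - 1*107))/(-19076) = -8601*(-1/23678) - 12*(86 - 107)*(1 + (86 - 107))*(-1/19076) = 8601/23678 - 12*(-21)*(1 - 21)*(-1/19076) = 8601/23678 - 12*(-21)*(-20)*(-1/19076) = 8601/23678 - 5040*(-1/19076) = 8601/23678 + 1260/4769 = 70852449/112920382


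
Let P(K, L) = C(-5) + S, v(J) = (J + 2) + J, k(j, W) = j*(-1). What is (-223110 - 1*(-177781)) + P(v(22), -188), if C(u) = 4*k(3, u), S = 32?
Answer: -45309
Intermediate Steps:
k(j, W) = -j
v(J) = 2 + 2*J (v(J) = (2 + J) + J = 2 + 2*J)
C(u) = -12 (C(u) = 4*(-1*3) = 4*(-3) = -12)
P(K, L) = 20 (P(K, L) = -12 + 32 = 20)
(-223110 - 1*(-177781)) + P(v(22), -188) = (-223110 - 1*(-177781)) + 20 = (-223110 + 177781) + 20 = -45329 + 20 = -45309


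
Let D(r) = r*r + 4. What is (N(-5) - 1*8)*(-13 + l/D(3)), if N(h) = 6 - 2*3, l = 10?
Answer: 1272/13 ≈ 97.846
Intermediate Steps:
D(r) = 4 + r**2 (D(r) = r**2 + 4 = 4 + r**2)
N(h) = 0 (N(h) = 6 - 6 = 0)
(N(-5) - 1*8)*(-13 + l/D(3)) = (0 - 1*8)*(-13 + 10/(4 + 3**2)) = (0 - 8)*(-13 + 10/(4 + 9)) = -8*(-13 + 10/13) = -8*(-159/13) = 1272/13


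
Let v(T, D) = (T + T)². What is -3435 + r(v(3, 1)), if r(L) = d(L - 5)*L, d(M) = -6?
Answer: -3651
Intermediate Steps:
v(T, D) = 4*T² (v(T, D) = (2*T)² = 4*T²)
r(L) = -6*L
-3435 + r(v(3, 1)) = -3435 - 24*3² = -3435 - 24*9 = -3435 - 6*36 = -3435 - 216 = -3651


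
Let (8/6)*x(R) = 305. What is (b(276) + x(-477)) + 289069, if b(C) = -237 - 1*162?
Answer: 1155595/4 ≈ 2.8890e+5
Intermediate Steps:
b(C) = -399 (b(C) = -237 - 162 = -399)
x(R) = 915/4 (x(R) = (¾)*305 = 915/4)
(b(276) + x(-477)) + 289069 = (-399 + 915/4) + 289069 = -681/4 + 289069 = 1155595/4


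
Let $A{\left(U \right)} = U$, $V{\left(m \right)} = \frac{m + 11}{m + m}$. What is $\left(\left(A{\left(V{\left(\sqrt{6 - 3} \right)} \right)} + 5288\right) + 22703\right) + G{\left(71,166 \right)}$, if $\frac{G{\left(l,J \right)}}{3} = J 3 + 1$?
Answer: $\frac{58977}{2} + \frac{11 \sqrt{3}}{6} \approx 29492.0$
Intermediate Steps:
$G{\left(l,J \right)} = 3 + 9 J$ ($G{\left(l,J \right)} = 3 \left(J 3 + 1\right) = 3 \left(3 J + 1\right) = 3 \left(1 + 3 J\right) = 3 + 9 J$)
$V{\left(m \right)} = \frac{11 + m}{2 m}$
$\left(\left(A{\left(V{\left(\sqrt{6 - 3} \right)} \right)} + 5288\right) + 22703\right) + G{\left(71,166 \right)} = \left(\left(\frac{11 + \sqrt{6 - 3}}{2 \sqrt{6 - 3}} + 5288\right) + 22703\right) + \left(3 + 9 \cdot 166\right) = \left(\left(\frac{11 + \sqrt{3}}{2 \sqrt{3}} + 5288\right) + 22703\right) + \left(3 + 1494\right) = \left(\left(\frac{\frac{\sqrt{3}}{3} \left(11 + \sqrt{3}\right)}{2} + 5288\right) + 22703\right) + 1497 = \left(\left(\frac{\sqrt{3} \left(11 + \sqrt{3}\right)}{6} + 5288\right) + 22703\right) + 1497 = \left(\left(5288 + \frac{\sqrt{3} \left(11 + \sqrt{3}\right)}{6}\right) + 22703\right) + 1497 = \left(27991 + \frac{\sqrt{3} \left(11 + \sqrt{3}\right)}{6}\right) + 1497 = 29488 + \frac{\sqrt{3} \left(11 + \sqrt{3}\right)}{6}$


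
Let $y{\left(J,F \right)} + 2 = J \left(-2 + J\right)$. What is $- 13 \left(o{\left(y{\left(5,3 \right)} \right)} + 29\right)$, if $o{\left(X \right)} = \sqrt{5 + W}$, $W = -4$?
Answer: $-390$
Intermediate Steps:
$y{\left(J,F \right)} = -2 + J \left(-2 + J\right)$
$o{\left(X \right)} = 1$ ($o{\left(X \right)} = \sqrt{5 - 4} = \sqrt{1} = 1$)
$- 13 \left(o{\left(y{\left(5,3 \right)} \right)} + 29\right) = - 13 \left(1 + 29\right) = \left(-13\right) 30 = -390$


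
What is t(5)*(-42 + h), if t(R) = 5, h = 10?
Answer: -160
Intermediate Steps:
t(5)*(-42 + h) = 5*(-42 + 10) = 5*(-32) = -160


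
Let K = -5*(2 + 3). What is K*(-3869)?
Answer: 96725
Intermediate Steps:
K = -25 (K = -5*5 = -25)
K*(-3869) = -25*(-3869) = 96725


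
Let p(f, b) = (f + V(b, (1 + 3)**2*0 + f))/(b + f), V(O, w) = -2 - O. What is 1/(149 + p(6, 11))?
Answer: 17/2526 ≈ 0.0067300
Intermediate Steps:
p(f, b) = (-2 + f - b)/(b + f) (p(f, b) = (f + (-2 - b))/(b + f) = (-2 + f - b)/(b + f))
1/(149 + p(6, 11)) = 1/(149 + (-2 + 6 - 1*11)/(11 + 6)) = 1/(149 + (-2 + 6 - 11)/17) = 1/(149 + (1/17)*(-7)) = 1/(149 - 7/17) = 1/(2526/17) = 17/2526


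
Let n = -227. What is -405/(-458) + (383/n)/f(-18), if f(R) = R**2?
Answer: 14805763/16842492 ≈ 0.87907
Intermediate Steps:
-405/(-458) + (383/n)/f(-18) = -405/(-458) + (383/(-227))/((-18)**2) = -405*(-1/458) + (383*(-1/227))/324 = 405/458 - 383/227*1/324 = 405/458 - 383/73548 = 14805763/16842492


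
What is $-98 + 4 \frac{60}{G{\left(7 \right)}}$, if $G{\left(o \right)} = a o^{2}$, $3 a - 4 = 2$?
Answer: $- \frac{4682}{49} \approx -95.551$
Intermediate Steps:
$a = 2$ ($a = \frac{4}{3} + \frac{1}{3} \cdot 2 = \frac{4}{3} + \frac{2}{3} = 2$)
$G{\left(o \right)} = 2 o^{2}$
$-98 + 4 \frac{60}{G{\left(7 \right)}} = -98 + 4 \frac{60}{2 \cdot 7^{2}} = -98 + 4 \frac{60}{2 \cdot 49} = -98 + 4 \cdot \frac{60}{98} = -98 + 4 \cdot 60 \cdot \frac{1}{98} = -98 + 4 \cdot \frac{30}{49} = -98 + \frac{120}{49} = - \frac{4682}{49}$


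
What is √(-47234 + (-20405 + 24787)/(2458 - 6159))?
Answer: 2*I*√161749814154/3701 ≈ 217.34*I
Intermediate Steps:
√(-47234 + (-20405 + 24787)/(2458 - 6159)) = √(-47234 + 4382/(-3701)) = √(-47234 + 4382*(-1/3701)) = √(-47234 - 4382/3701) = √(-174817416/3701) = 2*I*√161749814154/3701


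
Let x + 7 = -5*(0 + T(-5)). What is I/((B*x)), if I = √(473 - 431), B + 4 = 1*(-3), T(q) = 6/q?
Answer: √42/7 ≈ 0.92582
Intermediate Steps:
x = -1 (x = -7 - 5*(0 + 6/(-5)) = -7 - 5*(0 + 6*(-⅕)) = -7 - 5*(0 - 6/5) = -7 - 5*(-6/5) = -7 + 6 = -1)
B = -7 (B = -4 + 1*(-3) = -4 - 3 = -7)
I = √42 ≈ 6.4807
I/((B*x)) = √42/((-7*(-1))) = √42/7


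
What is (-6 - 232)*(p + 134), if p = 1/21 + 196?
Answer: -235654/3 ≈ -78551.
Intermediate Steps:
p = 4117/21 (p = 1/21 + 196 = 4117/21 ≈ 196.05)
(-6 - 232)*(p + 134) = (-6 - 232)*(4117/21 + 134) = -238*6931/21 = -235654/3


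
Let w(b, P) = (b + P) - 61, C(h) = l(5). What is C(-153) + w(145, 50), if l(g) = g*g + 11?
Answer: 170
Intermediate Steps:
l(g) = 11 + g² (l(g) = g² + 11 = 11 + g²)
C(h) = 36 (C(h) = 11 + 5² = 11 + 25 = 36)
w(b, P) = -61 + P + b (w(b, P) = (P + b) - 61 = -61 + P + b)
C(-153) + w(145, 50) = 36 + (-61 + 50 + 145) = 36 + 134 = 170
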